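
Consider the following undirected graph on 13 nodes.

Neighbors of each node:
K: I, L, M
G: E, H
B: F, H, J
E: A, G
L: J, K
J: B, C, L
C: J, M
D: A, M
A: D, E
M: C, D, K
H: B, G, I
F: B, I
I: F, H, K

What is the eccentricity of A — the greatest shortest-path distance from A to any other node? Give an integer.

Distances from A: B:4, C:3, D:1, E:1, F:5, G:2, H:3, I:4, J:4, K:3, L:4, M:2.
The largest is 5 (to F), so the eccentricity of A is 5.

5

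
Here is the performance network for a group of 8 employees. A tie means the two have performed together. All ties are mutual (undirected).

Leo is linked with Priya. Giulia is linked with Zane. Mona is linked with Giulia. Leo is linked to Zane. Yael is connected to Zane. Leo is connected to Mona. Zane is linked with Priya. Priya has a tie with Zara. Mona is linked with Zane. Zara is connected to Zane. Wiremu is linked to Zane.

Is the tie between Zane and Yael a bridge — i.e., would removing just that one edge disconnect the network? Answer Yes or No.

Yes

Without the Zane–Yael edge there is no alternate route between Zane and Yael, so the network disconnects. It is a bridge.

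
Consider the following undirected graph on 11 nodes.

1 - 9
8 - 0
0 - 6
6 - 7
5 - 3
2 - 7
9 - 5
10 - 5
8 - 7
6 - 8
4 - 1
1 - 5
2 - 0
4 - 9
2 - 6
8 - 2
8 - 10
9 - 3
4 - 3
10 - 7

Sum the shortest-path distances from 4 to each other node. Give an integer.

Distances from 4: 0:5, 1:1, 2:5, 3:1, 5:2, 6:5, 7:4, 8:4, 9:1, 10:3.
Sum = 5 + 1 + 5 + 1 + 2 + 5 + 4 + 4 + 1 + 3 = 31.

31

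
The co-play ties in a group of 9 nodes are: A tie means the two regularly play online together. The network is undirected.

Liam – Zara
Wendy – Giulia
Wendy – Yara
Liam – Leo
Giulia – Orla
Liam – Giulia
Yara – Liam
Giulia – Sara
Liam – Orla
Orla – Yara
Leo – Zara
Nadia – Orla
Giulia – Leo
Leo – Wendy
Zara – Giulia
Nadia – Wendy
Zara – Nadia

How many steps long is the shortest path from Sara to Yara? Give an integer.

3

One shortest route is Sara – Giulia – Orla – Yara, which uses 3 edges, and at distance 2 from Sara we only reach {Leo, Liam, Orla, Wendy, Zara}, which does not include Yara. So d(Sara,Yara) = 3.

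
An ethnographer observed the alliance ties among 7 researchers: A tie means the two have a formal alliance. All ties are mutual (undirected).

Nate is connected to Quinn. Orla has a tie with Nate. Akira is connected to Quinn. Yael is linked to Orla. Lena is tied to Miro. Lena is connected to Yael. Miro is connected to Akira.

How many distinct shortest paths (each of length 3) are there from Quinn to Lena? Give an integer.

1

The shortest distance is 3, and the only length-3 path is Quinn–Akira–Miro–Lena. So there is exactly 1 shortest path.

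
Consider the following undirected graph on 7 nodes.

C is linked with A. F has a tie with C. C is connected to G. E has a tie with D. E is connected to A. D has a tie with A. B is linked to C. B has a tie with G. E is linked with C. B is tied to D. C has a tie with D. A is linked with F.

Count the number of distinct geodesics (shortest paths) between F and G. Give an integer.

The shortest distance is 2, and the only length-2 path is F–C–G. So there is exactly 1 shortest path.

1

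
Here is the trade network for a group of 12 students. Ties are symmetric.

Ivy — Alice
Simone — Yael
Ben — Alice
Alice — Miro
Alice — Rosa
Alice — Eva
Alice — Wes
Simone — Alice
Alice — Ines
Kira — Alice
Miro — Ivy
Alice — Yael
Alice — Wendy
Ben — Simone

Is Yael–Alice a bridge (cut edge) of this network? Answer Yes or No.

Even without that edge, Yael still reaches Alice via Yael – Simone – Alice, so the network stays connected. Not a bridge.

No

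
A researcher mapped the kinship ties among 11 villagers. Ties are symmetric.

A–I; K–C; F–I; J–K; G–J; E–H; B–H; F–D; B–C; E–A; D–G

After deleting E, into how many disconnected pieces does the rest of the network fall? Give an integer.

1

E's neighbors (A and H) remain reachable from one another through other ties, so the rest of the network stays in one piece.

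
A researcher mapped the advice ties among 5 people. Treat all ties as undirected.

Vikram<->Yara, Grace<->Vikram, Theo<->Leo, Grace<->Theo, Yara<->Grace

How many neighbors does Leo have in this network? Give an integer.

1

Leo is directly tied to Theo. That is 1 neighbor, so the degree of Leo is 1.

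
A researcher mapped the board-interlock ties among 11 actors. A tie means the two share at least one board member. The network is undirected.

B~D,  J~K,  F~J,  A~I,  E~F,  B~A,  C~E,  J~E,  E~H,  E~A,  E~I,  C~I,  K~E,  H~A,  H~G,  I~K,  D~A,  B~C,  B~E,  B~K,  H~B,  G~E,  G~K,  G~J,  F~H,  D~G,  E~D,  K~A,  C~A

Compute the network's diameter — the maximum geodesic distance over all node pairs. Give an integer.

Eccentricity of each node (its greatest distance to any other): A:2, B:2, C:2, D:2, E:1, F:2, G:2, H:2, I:2, J:2, K:2.
The maximum eccentricity is 2, realized for instance by the pair G–I via G – K – I. So the diameter is 2.

2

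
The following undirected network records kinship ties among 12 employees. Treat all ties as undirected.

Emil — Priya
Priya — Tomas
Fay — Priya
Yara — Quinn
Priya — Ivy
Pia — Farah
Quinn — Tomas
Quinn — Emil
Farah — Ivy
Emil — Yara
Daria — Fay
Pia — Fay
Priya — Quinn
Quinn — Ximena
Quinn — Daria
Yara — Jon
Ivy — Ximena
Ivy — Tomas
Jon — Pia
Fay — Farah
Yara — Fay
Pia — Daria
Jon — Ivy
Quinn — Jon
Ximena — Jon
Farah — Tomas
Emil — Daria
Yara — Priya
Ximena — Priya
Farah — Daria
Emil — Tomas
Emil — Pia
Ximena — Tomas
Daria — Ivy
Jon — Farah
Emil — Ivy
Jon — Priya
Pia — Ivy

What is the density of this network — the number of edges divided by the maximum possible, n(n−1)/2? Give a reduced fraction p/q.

There are 38 edges and 12 nodes, so the maximum possible is C(12,2) = 66.
Density = 38/66 = 19/33.

19/33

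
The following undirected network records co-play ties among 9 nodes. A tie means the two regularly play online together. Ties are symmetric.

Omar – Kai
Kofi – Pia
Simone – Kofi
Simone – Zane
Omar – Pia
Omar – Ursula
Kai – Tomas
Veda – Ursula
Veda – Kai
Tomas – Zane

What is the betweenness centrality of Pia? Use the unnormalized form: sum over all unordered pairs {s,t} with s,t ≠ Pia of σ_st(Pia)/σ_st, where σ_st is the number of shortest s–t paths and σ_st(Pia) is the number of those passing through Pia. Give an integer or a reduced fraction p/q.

Pairs whose geodesics pass through Pia — Omar–Simone: 1; Omar–Kofi: 1; Kai–Kofi: 1; Simone–Ursula: 1; Kofi–Ursula: 1; Kofi–Veda: 2/2.
All other pairs contribute 0.
Summing the contributions gives betweenness(Pia) = 6.

6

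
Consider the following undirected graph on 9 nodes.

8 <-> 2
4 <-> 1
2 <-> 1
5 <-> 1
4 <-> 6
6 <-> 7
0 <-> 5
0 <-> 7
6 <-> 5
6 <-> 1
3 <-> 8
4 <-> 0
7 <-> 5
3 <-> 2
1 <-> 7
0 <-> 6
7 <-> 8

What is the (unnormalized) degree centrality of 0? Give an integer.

0 is directly tied to 4, 5, 6, and 7. That is 4 neighbors, so the degree of 0 is 4.

4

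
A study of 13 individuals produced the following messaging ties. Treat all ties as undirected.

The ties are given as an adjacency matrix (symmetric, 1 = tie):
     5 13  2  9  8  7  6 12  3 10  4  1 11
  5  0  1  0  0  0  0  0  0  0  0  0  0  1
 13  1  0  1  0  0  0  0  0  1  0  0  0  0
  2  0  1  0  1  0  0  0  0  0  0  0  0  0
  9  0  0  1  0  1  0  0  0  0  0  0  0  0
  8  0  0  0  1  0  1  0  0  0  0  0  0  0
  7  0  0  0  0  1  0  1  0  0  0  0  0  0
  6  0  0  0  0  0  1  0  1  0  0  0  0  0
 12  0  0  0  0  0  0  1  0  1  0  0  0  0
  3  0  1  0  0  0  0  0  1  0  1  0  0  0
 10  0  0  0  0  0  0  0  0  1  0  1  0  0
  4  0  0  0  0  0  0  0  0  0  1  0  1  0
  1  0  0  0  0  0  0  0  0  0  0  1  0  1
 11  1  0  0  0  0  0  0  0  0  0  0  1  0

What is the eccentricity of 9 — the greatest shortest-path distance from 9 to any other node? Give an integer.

5

Distances from 9: 1:5, 2:1, 3:3, 4:5, 5:3, 6:3, 7:2, 8:1, 10:4, 11:4, 12:4, 13:2.
The largest is 5 (to 1 and 4), so the eccentricity of 9 is 5.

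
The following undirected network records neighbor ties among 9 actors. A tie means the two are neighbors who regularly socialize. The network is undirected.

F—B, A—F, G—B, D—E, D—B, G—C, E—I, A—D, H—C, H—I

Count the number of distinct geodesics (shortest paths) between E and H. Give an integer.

1

The shortest distance is 2, and the only length-2 path is E–I–H. So there is exactly 1 shortest path.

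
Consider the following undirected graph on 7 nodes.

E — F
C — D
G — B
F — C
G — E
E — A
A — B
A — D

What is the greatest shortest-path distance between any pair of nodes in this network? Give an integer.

3

Eccentricity of each node (its greatest distance to any other): A:2, B:3, C:3, D:3, E:2, F:3, G:3.
The maximum eccentricity is 3, realized for instance by the pair D–G via D – A – E – G. So the diameter is 3.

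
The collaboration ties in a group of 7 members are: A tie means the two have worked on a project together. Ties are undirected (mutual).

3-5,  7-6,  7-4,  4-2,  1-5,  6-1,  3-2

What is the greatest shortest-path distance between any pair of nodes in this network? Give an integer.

Eccentricity of each node (its greatest distance to any other): 1:3, 2:3, 3:3, 4:3, 5:3, 6:3, 7:3.
The maximum eccentricity is 3, realized for instance by the pair 1–2 via 1 – 5 – 3 – 2. So the diameter is 3.

3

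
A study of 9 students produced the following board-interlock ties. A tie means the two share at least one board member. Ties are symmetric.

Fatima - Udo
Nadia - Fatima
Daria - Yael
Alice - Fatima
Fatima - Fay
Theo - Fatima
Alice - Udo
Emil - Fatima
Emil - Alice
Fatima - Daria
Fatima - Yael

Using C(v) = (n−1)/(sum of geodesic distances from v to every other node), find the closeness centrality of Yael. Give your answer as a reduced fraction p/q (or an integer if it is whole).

Distances from Yael: Alice:2, Daria:1, Emil:2, Fatima:1, Fay:2, Nadia:2, Theo:2, Udo:2. Sum = 14.
n = 9, so closeness = 8/14 = 4/7.

4/7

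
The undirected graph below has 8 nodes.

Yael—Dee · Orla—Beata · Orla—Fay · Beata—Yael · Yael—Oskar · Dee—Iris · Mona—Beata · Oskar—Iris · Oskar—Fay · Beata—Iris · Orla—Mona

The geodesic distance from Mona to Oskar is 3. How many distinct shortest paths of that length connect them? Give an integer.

3

The shortest distance is 3. The length-3 paths are: Mona–Beata–Yael–Oskar; Mona–Orla–Fay–Oskar; Mona–Beata–Iris–Oskar.
That gives 3 distinct shortest paths.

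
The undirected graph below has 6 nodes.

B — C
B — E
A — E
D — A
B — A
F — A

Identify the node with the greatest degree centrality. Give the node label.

A

Degrees — A:4, B:3, C:1, D:1, E:2, F:1.
The maximum is 4, attained only by A.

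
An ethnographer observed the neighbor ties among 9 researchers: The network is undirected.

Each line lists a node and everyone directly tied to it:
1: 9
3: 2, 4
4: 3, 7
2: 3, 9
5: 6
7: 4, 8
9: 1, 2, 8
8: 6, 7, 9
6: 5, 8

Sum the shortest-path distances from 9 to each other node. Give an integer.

15

Distances from 9: 1:1, 2:1, 3:2, 4:3, 5:3, 6:2, 7:2, 8:1.
Sum = 1 + 1 + 2 + 3 + 3 + 2 + 2 + 1 = 15.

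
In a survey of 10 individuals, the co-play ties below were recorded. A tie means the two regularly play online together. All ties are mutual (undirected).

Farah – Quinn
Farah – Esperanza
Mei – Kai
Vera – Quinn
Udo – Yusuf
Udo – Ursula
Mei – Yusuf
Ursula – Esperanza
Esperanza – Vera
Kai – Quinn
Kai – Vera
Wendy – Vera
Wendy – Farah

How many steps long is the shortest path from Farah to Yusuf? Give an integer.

One shortest route is Farah – Esperanza – Ursula – Udo – Yusuf, which uses 4 edges, and at distance 3 from Farah we only reach {Mei, Udo}, which does not include Yusuf. So d(Farah,Yusuf) = 4.

4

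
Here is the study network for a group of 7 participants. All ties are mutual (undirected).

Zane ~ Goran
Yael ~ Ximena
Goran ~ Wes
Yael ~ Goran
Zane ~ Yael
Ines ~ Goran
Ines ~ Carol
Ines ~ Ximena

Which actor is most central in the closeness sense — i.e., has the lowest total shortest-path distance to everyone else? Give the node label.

Goran

Farness (sum of distances to all others) for each node — Carol:14, Goran:8, Ines:9, Wes:13, Ximena:11, Yael:10, Zane:11.
The smallest farness is 8, for Goran, so Goran has the highest closeness.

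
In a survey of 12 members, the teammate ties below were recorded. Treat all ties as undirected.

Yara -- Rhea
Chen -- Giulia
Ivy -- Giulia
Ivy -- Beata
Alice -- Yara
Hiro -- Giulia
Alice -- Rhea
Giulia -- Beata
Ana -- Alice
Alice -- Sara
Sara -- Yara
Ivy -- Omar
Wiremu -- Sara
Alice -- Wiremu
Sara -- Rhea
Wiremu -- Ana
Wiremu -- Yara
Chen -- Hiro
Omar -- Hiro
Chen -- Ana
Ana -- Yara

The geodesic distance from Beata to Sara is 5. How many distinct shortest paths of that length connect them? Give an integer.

3

The shortest distance is 5. The length-5 paths are: Beata–Giulia–Chen–Ana–Yara–Sara; Beata–Giulia–Chen–Ana–Wiremu–Sara; Beata–Giulia–Chen–Ana–Alice–Sara.
That gives 3 distinct shortest paths.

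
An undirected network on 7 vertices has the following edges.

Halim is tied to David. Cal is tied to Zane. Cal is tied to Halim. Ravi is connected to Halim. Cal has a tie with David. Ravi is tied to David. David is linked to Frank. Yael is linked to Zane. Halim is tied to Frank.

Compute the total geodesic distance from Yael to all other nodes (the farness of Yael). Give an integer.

17

Distances from Yael: Cal:2, David:3, Frank:4, Halim:3, Ravi:4, Zane:1.
Sum = 2 + 3 + 4 + 3 + 4 + 1 = 17.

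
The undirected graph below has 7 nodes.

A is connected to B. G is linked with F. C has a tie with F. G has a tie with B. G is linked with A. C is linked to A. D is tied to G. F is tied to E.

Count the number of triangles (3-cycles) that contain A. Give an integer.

1

A's neighbors: B, C, and G.
Neighbor pairs that are themselves tied: A–B–G. Each forms one triangle with A, for 1 in total.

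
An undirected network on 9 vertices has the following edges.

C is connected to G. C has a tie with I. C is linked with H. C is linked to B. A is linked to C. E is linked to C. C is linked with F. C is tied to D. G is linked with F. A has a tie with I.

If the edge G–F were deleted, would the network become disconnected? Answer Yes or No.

Even without that edge, G still reaches F via G – C – F, so the network stays connected. Not a bridge.

No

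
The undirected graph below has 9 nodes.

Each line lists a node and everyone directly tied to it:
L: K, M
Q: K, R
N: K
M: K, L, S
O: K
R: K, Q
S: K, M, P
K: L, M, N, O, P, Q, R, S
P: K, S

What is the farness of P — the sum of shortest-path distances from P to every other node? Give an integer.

14

Distances from P: K:1, L:2, M:2, N:2, O:2, Q:2, R:2, S:1.
Sum = 1 + 2 + 2 + 2 + 2 + 2 + 2 + 1 = 14.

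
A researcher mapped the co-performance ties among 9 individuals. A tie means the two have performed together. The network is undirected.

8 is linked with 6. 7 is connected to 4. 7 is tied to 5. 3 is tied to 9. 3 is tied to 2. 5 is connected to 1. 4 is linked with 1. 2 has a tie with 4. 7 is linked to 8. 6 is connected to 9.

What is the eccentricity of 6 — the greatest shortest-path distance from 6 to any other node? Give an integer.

4

Distances from 6: 1:4, 2:3, 3:2, 4:3, 5:3, 7:2, 8:1, 9:1.
The largest is 4 (to 1), so the eccentricity of 6 is 4.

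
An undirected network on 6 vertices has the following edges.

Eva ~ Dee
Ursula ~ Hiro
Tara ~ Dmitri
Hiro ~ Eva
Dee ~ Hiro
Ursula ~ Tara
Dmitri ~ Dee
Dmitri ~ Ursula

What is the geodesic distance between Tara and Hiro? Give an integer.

2

One shortest route is Tara – Ursula – Hiro, which uses 2 edges, and Tara and Hiro are not directly tied, so nothing shorter exists. So d(Tara,Hiro) = 2.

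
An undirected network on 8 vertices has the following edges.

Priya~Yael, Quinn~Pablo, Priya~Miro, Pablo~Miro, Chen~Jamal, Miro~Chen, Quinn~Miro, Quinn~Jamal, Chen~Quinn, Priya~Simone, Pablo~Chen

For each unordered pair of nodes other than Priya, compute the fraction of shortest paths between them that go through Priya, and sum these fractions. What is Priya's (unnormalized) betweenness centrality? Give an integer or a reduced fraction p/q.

Pairs whose geodesics pass through Priya — Miro–Yael: 1; Miro–Simone: 1; Pablo–Yael: 1; Pablo–Simone: 1; Jamal–Yael: 2/2; Jamal–Simone: 2/2; Chen–Yael: 1; Chen–Simone: 1; Quinn–Yael: 1; Quinn–Simone: 1; Yael–Simone: 1.
All other pairs contribute 0.
Summing the contributions gives betweenness(Priya) = 11.

11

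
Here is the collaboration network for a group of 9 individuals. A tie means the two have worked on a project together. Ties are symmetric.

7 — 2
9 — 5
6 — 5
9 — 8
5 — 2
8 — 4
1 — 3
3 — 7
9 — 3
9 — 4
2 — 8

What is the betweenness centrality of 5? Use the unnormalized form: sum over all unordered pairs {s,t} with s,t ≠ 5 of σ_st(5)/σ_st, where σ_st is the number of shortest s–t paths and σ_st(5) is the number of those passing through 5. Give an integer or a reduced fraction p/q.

15/2

Pairs whose geodesics pass through 5 — 9–2: 1/2; 9–6: 1; 7–6: 1; 2–6: 1; 8–6: 2/2; 4–6: 1; 3–6: 1; 1–6: 1.
All other pairs contribute 0.
Summing the contributions gives betweenness(5) = 15/2.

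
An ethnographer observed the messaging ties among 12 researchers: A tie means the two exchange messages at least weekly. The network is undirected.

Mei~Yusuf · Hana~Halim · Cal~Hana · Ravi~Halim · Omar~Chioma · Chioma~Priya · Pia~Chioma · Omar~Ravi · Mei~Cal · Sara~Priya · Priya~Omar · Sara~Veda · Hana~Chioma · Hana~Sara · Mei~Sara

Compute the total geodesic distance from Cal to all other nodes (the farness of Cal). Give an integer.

25

Distances from Cal: Chioma:2, Halim:2, Hana:1, Mei:1, Omar:3, Pia:3, Priya:3, Ravi:3, Sara:2, Veda:3, Yusuf:2.
Sum = 2 + 2 + 1 + 1 + 3 + 3 + 3 + 3 + 2 + 3 + 2 = 25.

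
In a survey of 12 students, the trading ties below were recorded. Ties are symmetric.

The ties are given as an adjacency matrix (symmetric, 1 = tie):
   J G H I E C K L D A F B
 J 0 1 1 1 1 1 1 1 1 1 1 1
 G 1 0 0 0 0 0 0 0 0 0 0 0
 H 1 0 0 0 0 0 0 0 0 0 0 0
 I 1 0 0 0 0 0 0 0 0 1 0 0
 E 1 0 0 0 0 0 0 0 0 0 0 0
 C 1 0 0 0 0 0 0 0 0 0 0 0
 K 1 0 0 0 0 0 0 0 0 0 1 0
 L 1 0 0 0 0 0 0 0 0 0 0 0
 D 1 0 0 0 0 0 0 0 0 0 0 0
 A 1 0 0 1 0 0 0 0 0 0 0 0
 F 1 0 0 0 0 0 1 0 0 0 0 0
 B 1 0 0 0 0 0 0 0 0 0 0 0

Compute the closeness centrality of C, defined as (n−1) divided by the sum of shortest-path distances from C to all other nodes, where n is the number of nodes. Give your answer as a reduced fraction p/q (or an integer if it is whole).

11/21

Distances from C: A:2, B:2, D:2, E:2, F:2, G:2, H:2, I:2, J:1, K:2, L:2. Sum = 21.
n = 12, so closeness = 11/21.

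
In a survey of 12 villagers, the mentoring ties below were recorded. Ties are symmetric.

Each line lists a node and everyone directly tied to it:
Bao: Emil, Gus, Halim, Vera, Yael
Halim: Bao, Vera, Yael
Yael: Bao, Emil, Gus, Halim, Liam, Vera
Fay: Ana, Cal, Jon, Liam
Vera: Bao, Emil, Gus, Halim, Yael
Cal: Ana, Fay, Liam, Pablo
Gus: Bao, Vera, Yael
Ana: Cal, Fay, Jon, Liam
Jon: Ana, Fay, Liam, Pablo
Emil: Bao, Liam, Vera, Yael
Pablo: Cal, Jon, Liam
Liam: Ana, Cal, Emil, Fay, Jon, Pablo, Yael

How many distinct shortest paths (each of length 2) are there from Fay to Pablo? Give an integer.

The shortest distance is 2. The length-2 paths are: Fay–Cal–Pablo; Fay–Liam–Pablo; Fay–Jon–Pablo.
That gives 3 distinct shortest paths.

3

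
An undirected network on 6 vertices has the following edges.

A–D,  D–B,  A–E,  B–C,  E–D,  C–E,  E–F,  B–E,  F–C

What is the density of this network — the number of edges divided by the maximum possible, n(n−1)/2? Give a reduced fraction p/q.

There are 9 edges and 6 nodes, so the maximum possible is C(6,2) = 15.
Density = 9/15 = 3/5.

3/5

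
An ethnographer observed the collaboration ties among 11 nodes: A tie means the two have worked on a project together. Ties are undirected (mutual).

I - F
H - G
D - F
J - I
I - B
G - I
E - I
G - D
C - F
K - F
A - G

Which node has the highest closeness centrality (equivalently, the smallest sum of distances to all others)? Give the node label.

Farness (sum of distances to all others) for each node — A:27, B:24, C:27, D:21, E:24, F:18, G:18, H:27, I:15, J:24, K:27.
The smallest farness is 15, for I, so I has the highest closeness.

I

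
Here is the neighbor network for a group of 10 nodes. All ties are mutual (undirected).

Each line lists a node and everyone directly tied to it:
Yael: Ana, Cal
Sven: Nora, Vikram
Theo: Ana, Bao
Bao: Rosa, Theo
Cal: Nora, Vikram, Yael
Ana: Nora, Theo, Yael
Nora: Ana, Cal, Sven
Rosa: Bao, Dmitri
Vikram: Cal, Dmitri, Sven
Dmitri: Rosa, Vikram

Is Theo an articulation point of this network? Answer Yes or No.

Even without Theo, every remaining node can still reach every other (the residual graph is connected), so Theo is not a cut vertex.

No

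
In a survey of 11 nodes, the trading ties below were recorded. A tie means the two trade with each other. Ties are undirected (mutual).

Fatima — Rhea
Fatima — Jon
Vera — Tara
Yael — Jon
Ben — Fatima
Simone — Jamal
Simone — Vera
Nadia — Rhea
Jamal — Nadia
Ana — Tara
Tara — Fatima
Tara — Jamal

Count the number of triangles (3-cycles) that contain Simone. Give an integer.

Simone's neighbors are Jamal and Vera, but none of them are tied to each other, so no triangle contains Simone.

0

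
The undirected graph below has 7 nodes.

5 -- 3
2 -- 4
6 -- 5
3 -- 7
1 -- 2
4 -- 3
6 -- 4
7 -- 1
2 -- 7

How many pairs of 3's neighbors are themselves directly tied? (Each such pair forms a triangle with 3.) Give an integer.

0

3's neighbors are 4, 5, and 7, but none of them are tied to each other, so no triangle contains 3.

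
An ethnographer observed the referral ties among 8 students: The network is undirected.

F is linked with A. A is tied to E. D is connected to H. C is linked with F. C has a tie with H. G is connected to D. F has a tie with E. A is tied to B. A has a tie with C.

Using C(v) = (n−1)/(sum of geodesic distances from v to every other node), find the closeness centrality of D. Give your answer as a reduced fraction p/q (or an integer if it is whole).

7/18

Distances from D: A:3, B:4, C:2, E:4, F:3, G:1, H:1. Sum = 18.
n = 8, so closeness = 7/18.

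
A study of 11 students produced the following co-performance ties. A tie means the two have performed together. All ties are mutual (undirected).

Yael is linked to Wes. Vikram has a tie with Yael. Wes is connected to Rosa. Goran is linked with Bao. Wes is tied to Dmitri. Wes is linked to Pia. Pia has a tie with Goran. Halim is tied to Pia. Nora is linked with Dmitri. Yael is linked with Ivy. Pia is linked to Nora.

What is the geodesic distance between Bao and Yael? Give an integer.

One shortest route is Bao – Goran – Pia – Wes – Yael, which uses 4 edges, and at distance 3 from Bao we only reach {Halim, Nora, Wes}, which does not include Yael. So d(Bao,Yael) = 4.

4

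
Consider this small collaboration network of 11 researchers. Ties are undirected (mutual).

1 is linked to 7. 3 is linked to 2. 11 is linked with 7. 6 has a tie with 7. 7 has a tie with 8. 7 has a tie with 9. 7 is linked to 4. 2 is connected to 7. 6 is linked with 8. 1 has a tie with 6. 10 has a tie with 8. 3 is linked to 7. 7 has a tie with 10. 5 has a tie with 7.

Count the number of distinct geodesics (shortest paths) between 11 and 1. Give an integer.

1

The shortest distance is 2, and the only length-2 path is 11–7–1. So there is exactly 1 shortest path.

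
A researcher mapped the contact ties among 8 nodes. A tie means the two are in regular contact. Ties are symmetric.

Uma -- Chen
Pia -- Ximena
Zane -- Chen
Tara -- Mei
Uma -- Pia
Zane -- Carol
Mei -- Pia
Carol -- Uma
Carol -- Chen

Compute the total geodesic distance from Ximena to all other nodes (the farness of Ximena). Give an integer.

Distances from Ximena: Carol:3, Chen:3, Mei:2, Pia:1, Tara:3, Uma:2, Zane:4.
Sum = 3 + 3 + 2 + 1 + 3 + 2 + 4 = 18.

18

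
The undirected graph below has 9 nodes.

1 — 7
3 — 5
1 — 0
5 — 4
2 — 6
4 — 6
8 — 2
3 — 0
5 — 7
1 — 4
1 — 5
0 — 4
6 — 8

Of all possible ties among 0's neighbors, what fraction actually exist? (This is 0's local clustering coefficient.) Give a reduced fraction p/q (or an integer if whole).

1/3

0's neighbors: 1, 3, and 4 (k = 3).
Possible neighbor pairs: C(3,2) = 3. Edges among them: 1–4 → e = 1.
Clustering(0) = 1/3.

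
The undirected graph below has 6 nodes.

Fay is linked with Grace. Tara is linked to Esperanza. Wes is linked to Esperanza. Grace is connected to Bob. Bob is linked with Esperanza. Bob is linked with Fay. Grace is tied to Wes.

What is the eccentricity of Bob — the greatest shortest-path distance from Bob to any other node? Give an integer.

2

Distances from Bob: Esperanza:1, Fay:1, Grace:1, Tara:2, Wes:2.
The largest is 2 (to Wes and Tara), so the eccentricity of Bob is 2.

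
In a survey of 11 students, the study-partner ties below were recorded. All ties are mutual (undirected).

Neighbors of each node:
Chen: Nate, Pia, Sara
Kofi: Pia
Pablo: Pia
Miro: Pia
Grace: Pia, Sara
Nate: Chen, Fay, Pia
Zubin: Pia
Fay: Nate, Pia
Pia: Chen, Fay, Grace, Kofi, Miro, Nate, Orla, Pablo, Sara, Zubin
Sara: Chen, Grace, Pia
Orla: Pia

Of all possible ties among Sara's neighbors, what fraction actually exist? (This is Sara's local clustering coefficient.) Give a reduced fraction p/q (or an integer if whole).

2/3

Sara's neighbors: Chen, Grace, and Pia (k = 3).
Possible neighbor pairs: C(3,2) = 3. Edges among them: Chen–Pia, Grace–Pia → e = 2.
Clustering(Sara) = 2/3.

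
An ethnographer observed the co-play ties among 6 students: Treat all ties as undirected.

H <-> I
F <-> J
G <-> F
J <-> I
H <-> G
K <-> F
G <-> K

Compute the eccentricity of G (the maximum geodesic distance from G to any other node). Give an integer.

Distances from G: F:1, H:1, I:2, J:2, K:1.
The largest is 2 (to I and J), so the eccentricity of G is 2.

2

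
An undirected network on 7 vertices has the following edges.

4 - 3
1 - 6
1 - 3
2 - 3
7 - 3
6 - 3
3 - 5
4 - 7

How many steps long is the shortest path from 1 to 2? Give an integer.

One shortest route is 1 – 3 – 2, which uses 2 edges, and 1 and 2 are not directly tied, so nothing shorter exists. So d(1,2) = 2.

2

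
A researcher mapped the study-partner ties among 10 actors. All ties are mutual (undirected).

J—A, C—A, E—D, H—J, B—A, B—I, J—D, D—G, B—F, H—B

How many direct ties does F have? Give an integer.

1

F is directly tied to B. That is 1 neighbor, so the degree of F is 1.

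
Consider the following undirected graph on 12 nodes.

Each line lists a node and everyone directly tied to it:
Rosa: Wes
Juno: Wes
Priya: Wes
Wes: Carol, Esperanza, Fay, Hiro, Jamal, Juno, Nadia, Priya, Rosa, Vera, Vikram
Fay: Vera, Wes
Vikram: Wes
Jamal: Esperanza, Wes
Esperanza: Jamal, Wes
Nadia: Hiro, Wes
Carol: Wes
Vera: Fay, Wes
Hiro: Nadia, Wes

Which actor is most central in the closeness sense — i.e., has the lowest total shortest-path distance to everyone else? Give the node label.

Farness (sum of distances to all others) for each node — Carol:21, Esperanza:20, Fay:20, Hiro:20, Jamal:20, Juno:21, Nadia:20, Priya:21, Rosa:21, Vera:20, Vikram:21, Wes:11.
The smallest farness is 11, for Wes, so Wes has the highest closeness.

Wes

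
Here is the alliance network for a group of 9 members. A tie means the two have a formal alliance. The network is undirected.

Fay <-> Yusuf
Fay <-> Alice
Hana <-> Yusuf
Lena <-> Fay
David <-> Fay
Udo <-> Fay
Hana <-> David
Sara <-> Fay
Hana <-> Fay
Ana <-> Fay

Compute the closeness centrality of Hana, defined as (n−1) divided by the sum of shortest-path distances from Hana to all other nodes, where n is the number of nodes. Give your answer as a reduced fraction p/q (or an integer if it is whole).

8/13

Distances from Hana: Alice:2, Ana:2, David:1, Fay:1, Lena:2, Sara:2, Udo:2, Yusuf:1. Sum = 13.
n = 9, so closeness = 8/13.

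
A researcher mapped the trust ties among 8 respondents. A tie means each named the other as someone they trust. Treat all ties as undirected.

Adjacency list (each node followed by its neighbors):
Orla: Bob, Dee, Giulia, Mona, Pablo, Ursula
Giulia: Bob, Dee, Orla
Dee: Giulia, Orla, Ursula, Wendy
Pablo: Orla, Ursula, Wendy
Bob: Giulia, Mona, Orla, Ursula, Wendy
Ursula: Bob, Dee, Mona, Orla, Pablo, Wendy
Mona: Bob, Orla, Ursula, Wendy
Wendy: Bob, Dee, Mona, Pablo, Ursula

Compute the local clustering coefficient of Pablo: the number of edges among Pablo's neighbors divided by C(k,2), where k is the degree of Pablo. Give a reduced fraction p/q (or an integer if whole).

Pablo's neighbors: Orla, Ursula, and Wendy (k = 3).
Possible neighbor pairs: C(3,2) = 3. Edges among them: Orla–Ursula, Ursula–Wendy → e = 2.
Clustering(Pablo) = 2/3.

2/3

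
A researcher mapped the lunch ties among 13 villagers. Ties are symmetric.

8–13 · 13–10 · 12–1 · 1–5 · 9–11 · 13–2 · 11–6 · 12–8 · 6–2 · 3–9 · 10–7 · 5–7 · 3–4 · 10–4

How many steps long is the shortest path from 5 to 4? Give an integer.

3

One shortest route is 5 – 7 – 10 – 4, which uses 3 edges, and at distance 2 from 5 we only reach {10, 12}, which does not include 4. So d(5,4) = 3.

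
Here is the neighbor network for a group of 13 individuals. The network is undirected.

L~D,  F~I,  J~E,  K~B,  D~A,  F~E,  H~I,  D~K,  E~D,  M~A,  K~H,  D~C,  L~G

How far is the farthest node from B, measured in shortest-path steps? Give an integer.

Distances from B: A:3, C:3, D:2, E:3, F:4, G:4, H:2, I:3, J:4, K:1, L:3, M:4.
The largest is 4 (to F, J, M, and G), so the eccentricity of B is 4.

4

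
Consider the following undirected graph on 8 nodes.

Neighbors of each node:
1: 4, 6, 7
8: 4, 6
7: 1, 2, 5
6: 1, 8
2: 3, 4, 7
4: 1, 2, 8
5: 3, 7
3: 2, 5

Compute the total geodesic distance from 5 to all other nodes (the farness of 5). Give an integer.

16

Distances from 5: 1:2, 2:2, 3:1, 4:3, 6:3, 7:1, 8:4.
Sum = 2 + 2 + 1 + 3 + 3 + 1 + 4 = 16.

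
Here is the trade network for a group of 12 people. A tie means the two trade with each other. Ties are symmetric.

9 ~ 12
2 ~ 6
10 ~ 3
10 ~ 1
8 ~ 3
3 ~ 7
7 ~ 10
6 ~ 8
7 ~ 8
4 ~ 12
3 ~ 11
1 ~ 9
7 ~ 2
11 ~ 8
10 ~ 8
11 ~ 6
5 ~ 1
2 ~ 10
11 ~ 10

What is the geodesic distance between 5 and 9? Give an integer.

One shortest route is 5 – 1 – 9, which uses 2 edges, and 5 and 9 are not directly tied, so nothing shorter exists. So d(5,9) = 2.

2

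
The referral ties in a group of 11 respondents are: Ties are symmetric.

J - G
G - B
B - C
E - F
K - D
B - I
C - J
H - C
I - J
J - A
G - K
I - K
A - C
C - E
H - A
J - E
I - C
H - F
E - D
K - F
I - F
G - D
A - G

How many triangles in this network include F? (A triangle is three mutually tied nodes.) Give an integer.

1

F's neighbors: E, H, I, and K.
Neighbor pairs that are themselves tied: F–I–K. Each forms one triangle with F, for 1 in total.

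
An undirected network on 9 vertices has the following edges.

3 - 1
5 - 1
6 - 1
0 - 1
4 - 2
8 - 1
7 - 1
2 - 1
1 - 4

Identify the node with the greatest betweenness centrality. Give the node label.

Unnormalized betweenness of each node: 0:0, 1:27, 2:0, 3:0, 4:0, 5:0, 6:0, 7:0, 8:0.
1 has the largest value, 27, making it the main broker — the node through which the most shortest paths run.

1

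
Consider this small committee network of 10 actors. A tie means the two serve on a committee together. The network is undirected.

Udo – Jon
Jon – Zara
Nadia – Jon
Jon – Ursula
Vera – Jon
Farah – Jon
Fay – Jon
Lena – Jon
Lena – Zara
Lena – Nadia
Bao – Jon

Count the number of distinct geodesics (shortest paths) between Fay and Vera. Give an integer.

1

The shortest distance is 2, and the only length-2 path is Fay–Jon–Vera. So there is exactly 1 shortest path.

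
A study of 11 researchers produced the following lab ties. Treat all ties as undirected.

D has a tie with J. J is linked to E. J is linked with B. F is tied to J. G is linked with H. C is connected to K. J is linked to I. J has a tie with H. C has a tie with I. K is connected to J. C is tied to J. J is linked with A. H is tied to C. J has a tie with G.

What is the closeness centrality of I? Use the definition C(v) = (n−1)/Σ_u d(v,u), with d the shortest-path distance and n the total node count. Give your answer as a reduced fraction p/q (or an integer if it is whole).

5/9

Distances from I: A:2, B:2, C:1, D:2, E:2, F:2, G:2, H:2, J:1, K:2. Sum = 18.
n = 11, so closeness = 10/18 = 5/9.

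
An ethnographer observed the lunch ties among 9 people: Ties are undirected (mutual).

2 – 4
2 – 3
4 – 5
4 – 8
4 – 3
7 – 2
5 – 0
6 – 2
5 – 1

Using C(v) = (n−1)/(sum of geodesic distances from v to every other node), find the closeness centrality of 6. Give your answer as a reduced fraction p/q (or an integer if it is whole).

8/21

Distances from 6: 0:4, 1:4, 2:1, 3:2, 4:2, 5:3, 7:2, 8:3. Sum = 21.
n = 9, so closeness = 8/21.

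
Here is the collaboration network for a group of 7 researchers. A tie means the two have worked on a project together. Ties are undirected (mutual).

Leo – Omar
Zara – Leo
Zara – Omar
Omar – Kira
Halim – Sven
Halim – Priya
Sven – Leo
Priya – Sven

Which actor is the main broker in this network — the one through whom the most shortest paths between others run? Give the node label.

Unnormalized betweenness of each node: Halim:0, Kira:0, Leo:9, Omar:5, Priya:0, Sven:8, Zara:0.
Leo has the largest value, 9, making it the main broker — the node through which the most shortest paths run.

Leo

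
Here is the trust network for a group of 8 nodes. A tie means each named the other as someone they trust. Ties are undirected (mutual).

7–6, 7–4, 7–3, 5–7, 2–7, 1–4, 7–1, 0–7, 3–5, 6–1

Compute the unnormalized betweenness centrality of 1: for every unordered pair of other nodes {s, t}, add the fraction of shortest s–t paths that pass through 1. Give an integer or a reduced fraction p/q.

1/2

Pairs whose geodesics pass through 1 — 6–4: 1/2.
All other pairs contribute 0.
Summing the contributions gives betweenness(1) = 1/2.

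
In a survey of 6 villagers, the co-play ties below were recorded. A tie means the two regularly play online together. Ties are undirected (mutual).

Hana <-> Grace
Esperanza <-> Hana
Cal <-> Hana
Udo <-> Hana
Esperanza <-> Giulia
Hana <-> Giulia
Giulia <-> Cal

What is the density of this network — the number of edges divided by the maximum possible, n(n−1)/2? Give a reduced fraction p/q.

There are 7 edges and 6 nodes, so the maximum possible is C(6,2) = 15.
Density = 7/15.

7/15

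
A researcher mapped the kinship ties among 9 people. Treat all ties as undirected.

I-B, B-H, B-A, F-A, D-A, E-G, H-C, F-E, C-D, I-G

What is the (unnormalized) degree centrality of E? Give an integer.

E is directly tied to F and G. That is 2 neighbors, so the degree of E is 2.

2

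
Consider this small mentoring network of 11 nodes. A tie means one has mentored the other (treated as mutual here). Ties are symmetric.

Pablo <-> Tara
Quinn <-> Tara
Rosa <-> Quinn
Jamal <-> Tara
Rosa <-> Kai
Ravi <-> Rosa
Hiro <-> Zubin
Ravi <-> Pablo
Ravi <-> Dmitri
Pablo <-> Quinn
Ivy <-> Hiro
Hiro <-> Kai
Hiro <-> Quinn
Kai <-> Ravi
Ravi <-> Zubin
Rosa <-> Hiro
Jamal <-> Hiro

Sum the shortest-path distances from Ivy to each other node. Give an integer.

Distances from Ivy: Dmitri:4, Hiro:1, Jamal:2, Kai:2, Pablo:3, Quinn:2, Ravi:3, Rosa:2, Tara:3, Zubin:2.
Sum = 4 + 1 + 2 + 2 + 3 + 2 + 3 + 2 + 3 + 2 = 24.

24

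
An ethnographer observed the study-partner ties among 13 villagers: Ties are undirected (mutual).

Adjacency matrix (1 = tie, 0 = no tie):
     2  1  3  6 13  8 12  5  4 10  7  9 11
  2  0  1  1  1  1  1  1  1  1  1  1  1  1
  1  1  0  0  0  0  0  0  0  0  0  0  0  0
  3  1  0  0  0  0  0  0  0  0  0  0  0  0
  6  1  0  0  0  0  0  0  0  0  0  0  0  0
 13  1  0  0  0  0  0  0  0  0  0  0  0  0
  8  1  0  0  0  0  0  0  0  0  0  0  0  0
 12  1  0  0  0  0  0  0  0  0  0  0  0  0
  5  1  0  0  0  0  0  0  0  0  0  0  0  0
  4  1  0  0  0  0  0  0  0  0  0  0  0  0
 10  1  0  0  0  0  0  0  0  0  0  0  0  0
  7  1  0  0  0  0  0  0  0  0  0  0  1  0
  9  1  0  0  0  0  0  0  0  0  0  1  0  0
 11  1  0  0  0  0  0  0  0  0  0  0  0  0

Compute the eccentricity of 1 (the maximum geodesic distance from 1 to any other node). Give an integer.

Distances from 1: 2:1, 3:2, 4:2, 5:2, 6:2, 7:2, 8:2, 9:2, 10:2, 11:2, 12:2, 13:2.
The largest is 2 (to 3, 6, 13, 8, 12, 5, 4, 10, 7, 9, and 11), so the eccentricity of 1 is 2.

2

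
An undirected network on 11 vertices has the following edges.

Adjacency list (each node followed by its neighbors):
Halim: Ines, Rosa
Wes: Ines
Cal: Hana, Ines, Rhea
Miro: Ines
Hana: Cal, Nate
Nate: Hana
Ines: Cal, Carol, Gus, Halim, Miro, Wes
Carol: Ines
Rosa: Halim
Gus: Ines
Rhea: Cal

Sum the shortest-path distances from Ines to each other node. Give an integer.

15

Distances from Ines: Cal:1, Carol:1, Gus:1, Halim:1, Hana:2, Miro:1, Nate:3, Rhea:2, Rosa:2, Wes:1.
Sum = 1 + 1 + 1 + 1 + 2 + 1 + 3 + 2 + 2 + 1 = 15.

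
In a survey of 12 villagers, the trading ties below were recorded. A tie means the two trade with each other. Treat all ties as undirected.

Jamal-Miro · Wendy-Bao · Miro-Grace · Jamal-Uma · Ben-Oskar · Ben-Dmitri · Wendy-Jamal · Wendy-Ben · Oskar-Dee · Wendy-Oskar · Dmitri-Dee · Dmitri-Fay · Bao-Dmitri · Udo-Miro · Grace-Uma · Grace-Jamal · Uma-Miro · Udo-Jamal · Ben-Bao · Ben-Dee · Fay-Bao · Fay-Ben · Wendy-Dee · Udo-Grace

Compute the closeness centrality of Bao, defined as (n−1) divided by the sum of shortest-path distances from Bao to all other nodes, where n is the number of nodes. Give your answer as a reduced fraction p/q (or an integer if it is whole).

Distances from Bao: Ben:1, Dee:2, Dmitri:1, Fay:1, Grace:3, Jamal:2, Miro:3, Oskar:2, Udo:3, Uma:3, Wendy:1. Sum = 22.
n = 12, so closeness = 11/22 = 1/2.

1/2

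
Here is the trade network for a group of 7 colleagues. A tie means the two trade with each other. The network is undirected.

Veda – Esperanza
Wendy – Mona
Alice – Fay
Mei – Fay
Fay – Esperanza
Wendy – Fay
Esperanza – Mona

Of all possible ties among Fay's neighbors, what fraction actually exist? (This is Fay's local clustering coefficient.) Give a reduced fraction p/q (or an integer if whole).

0

Fay's neighbors: Alice, Esperanza, Mei, and Wendy (k = 4).
Possible neighbor pairs: C(4,2) = 6. Edges among them: none → e = 0.
Clustering(Fay) = 0/6 = 0.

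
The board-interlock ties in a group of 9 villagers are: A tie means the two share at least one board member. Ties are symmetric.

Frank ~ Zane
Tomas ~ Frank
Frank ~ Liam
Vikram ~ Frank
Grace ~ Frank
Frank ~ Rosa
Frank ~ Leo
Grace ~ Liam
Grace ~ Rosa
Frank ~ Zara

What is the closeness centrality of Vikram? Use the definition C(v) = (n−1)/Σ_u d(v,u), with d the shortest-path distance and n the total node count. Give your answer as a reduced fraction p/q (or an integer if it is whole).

Distances from Vikram: Frank:1, Grace:2, Leo:2, Liam:2, Rosa:2, Tomas:2, Zane:2, Zara:2. Sum = 15.
n = 9, so closeness = 8/15.

8/15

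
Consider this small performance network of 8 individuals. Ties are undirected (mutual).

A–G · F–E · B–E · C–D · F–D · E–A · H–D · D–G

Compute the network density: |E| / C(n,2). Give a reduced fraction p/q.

There are 8 edges and 8 nodes, so the maximum possible is C(8,2) = 28.
Density = 8/28 = 2/7.

2/7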